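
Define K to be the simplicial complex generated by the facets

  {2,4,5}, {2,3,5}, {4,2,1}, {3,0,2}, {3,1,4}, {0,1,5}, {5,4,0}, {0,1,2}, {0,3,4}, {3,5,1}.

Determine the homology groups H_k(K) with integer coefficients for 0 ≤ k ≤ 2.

H_0 = Z,  H_1 = Z/2,  H_2 = 0.

K has 6 vertices, 15 edges, 10 triangles.
rank ∂_0 = 0, rank ∂_1 = 5 ⇒ b_0 = 6 − 0 − 5 = 1; all invariant factors of ∂_1 are 1 so no torsion. So H_0 = Z.
rank ∂_1 = 5, rank ∂_2 = 10 ⇒ b_1 = 15 − 5 − 10 = 0; ∂_2 has invariant factor(s) [2] giving torsion. So H_1 = Z/2.
rank ∂_2 = 10, rank ∂_3 = 0 ⇒ b_2 = 10 − 10 − 0 = 0. So H_2 = 0.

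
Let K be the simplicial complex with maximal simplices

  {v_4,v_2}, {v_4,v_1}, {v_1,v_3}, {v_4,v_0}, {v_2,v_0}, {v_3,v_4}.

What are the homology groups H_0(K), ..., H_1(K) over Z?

H_0 = Z,  H_1 = Z^2.

We work with the vertex ordering v_0 < v_1 < v_2 < v_3 < v_4. The simplices of K, each written with vertices in increasing order, are:

  0-simplices (5): [v_0], [v_1], [v_2], [v_3], [v_4]
  1-simplices (6): [v_0,v_2], [v_0,v_4], [v_1,v_3], [v_1,v_4], [v_2,v_4], [v_3,v_4]

so the chain groups are C_0 ≅ Z^5, C_1 ≅ Z^6.

Boundary ∂_1: C_1 → C_0 sends each edge [p,q] (with p < q) to q − p.
As a 5×6 matrix over Z this has rank 4, with invariant factors (1,1,1,1).

Now H_k = ker ∂_k / im ∂_{k+1}, so:

  H_0: rank C_0 − rank ∂_1 = 5 − 4 = 1, and the invariant factors of ∂_1 are all 1, so H_0 = Z.
  H_1: rank ker ∂_1 − rank ∂_2 = (6 − 4) − 0 = 2, and there is no ∂_2, so H_1 = Z^2.

As a check, the Euler characteristic is 5 − 6 = -1, which agrees with 1 − 2 = -1.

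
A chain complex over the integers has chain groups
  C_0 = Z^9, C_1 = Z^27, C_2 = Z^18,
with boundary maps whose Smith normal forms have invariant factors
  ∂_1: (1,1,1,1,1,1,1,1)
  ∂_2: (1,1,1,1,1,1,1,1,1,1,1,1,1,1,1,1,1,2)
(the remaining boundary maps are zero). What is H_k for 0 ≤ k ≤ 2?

H_0: b_0 = 9 − 0 − 8 = 1; torsion from ∂_1 factors > 1: none. So H_0 ≅ Z.
H_1: b_1 = 27 − 8 − 18 = 1; torsion from ∂_2 factors > 1: [2]. So H_1 ≅ Z ⊕ Z_2.
H_2: b_2 = 18 − 18 − 0 = 0; torsion from ∂_3 factors > 1: none. So H_2 ≅ 0.

H_0 ≅ Z,  H_1 ≅ Z ⊕ Z_2,  H_2 = 0.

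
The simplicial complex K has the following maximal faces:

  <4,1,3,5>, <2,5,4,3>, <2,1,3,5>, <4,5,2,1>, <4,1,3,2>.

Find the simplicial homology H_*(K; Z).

H_0 = Z,  H_1 = 0,  H_2 = 0,  H_3 = Z.

We work with the vertex ordering 1 < 2 < 3 < 4 < 5. The simplices of K, each written with vertices in increasing order, are:

  0-simplices (5): [1], [2], [3], [4], [5]
  1-simplices (10): [1,2], [1,3], [1,4], [1,5], [2,3], [2,4], [2,5], [3,4], [3,5], [4,5]
  2-simplices (10): [1,2,3], [1,2,4], [1,2,5], [1,3,4], [1,3,5], [1,4,5], [2,3,4], [2,3,5], [2,4,5], [3,4,5]
  3-simplices (5): [1,2,3,4], [1,2,3,5], [1,2,4,5], [1,3,4,5], [2,3,4,5]

so the chain groups are C_0 ≅ Z^5, C_1 ≅ Z^10, C_2 ≅ Z^10, C_3 ≅ Z^5.

The boundary map ∂_1: C_1 → C_0 sends each edge [p,q] (with p < q) to q − p.
As a 5×10 matrix over Z this has rank 4, with invariant factors (1,1,1,1).

The boundary map ∂_2: C_2 → C_1 sends each 2-simplex [p,q,r] to [q,r] − [p,r] + [p,q]. For instance
  ∂[2,3,4] = [3,4] − [2,4] + [2,3],
  ∂[3,4,5] = [4,5] − [3,5] + [3,4].
As a 10×10 matrix over Z this has rank 6, with invariant factors (1,1,1,1,1,1).

The boundary map ∂_3: C_3 → C_2 sends each 3-simplex σ to the alternating sum Σ_i (−1)^i (σ with its i-th vertex removed). For instance
  ∂[1,2,3,5] = [2,3,5] − [1,3,5] + [1,2,5] − [1,2,3],
  ∂[1,3,4,5] = [3,4,5] − [1,4,5] + [1,3,5] − [1,3,4].
The resulting 10×5 matrix has rank 4, and its Smith normal form has invariant factors (1,1,1,1).

Now H_k = ker ∂_k / im ∂_{k+1}, so:

  H_0: rank C_0 − rank ∂_1 = 5 − 4 = 1, and the invariant factors of ∂_1 are all 1, so H_0 = Z.
  H_1: rank ker ∂_1 − rank ∂_2 = (10 − 4) − 6 = 0, and the invariant factors of ∂_2 are all 1, so H_1 = 0.
  H_2: rank ker ∂_2 − rank ∂_3 = (10 − 6) − 4 = 0, and the invariant factors of ∂_3 are all 1, so H_2 = 0.
  H_3: rank ker ∂_3 − rank ∂_4 = (5 − 4) − 0 = 1, and there is no ∂_4, so H_3 = Z.

As a check, the Euler characteristic is 5 − 10 + 10 − 5 = 0, which agrees with 1 − 0 + 0 − 1 = 0.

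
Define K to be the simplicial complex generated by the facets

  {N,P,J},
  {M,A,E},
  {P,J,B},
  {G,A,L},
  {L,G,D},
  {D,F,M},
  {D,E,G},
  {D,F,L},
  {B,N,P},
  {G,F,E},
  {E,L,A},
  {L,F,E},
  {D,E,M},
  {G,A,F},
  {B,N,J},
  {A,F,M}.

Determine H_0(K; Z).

H_0 ≅ Z^2.

K has 11 vertices, 24 edges, 16 triangles.
rank ∂_0 = 0, rank ∂_1 = 9 ⇒ b_0 = 11 − 0 − 9 = 2; all invariant factors of ∂_1 are 1 so no torsion. So H_0 ≅ Z^2.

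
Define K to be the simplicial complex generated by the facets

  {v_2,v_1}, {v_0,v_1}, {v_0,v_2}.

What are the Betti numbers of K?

We work with the vertex ordering v_0 < v_1 < v_2. The simplices of K, each written with vertices in increasing order, are:

  0-simplices (3): [v_0], [v_1], [v_2]
  1-simplices (3): [v_0,v_1], [v_0,v_2], [v_1,v_2]

so the chain groups are C_0 ≅ Z^3, C_1 ≅ Z^3.

The boundary map ∂_1: C_1 → C_0 maps an edge to its endpoints' difference, ∂[p,q] = q − p. For instance
  ∂[v_0,v_2] = [v_2] − [v_0].
The resulting 3×3 matrix has rank 2, and its Smith normal form has invariant factors (1,1).

From H_k ≅ ker(∂_k) / im(∂_{k+1}) we obtain:

  H_0: rank C_0 − rank ∂_1 = 3 − 2 = 1, and the invariant factors of ∂_1 are all 1, so H_0 = Z.
  H_1: rank ker ∂_1 − rank ∂_2 = (3 − 2) − 0 = 1, and there is no ∂_2, so H_1 = Z.

Hence the Betti numbers are b_0 = 1, b_1 = 1.

b_0 = 1, b_1 = 1.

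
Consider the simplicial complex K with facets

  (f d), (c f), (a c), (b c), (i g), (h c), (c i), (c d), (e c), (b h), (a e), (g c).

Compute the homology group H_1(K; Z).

Order the vertices as a < b < c < d < e < f < g < h < i. Listing each simplex with vertices in this order, K has dimension 1 with simplices:

  0-simplices (9): a, b, c, d, e, f, g, h, i
  1-simplices (12): ac, ae, bc, bh, cd, ce, cf, cg, ch, ci, df, gi

Hence C_0 ≅ Z^9, C_1 ≅ Z^12.

∂_1: C_1 → C_0 maps an edge to its endpoints' difference, ∂[p,q] = q − p.
This gives a 9×12 integer matrix of rank 8; reducing to Smith normal form yields diagonal entries (1,1,1,1,1,1,1,1).

Now H_k = ker ∂_k / im ∂_{k+1}, so:

  H_1: rank ker ∂_1 − rank ∂_2 = (12 − 8) − 0 = 4, and there is no ∂_2, so H_1 = Z^4.

H_1 = Z^4.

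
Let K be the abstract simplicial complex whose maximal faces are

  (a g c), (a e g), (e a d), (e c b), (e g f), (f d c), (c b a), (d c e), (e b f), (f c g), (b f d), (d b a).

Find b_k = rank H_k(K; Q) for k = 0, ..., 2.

b_0 = 1, b_1 = 0, b_2 = 0.

Order the vertices as a < b < c < d < e < f < g. Listing each simplex with vertices in this order, K has dimension 2 with simplices:

  0-simplices (7): a, b, c, d, e, f, g
  1-simplices (18): ab, ac, ad, ae, ag, bc, bd, be, bf, cd, ce, cf, cg, de, df, ef, eg, fg
  2-simplices (12): abc, abd, acg, ade, aeg, bce, bdf, bef, cde, cdf, cfg, efg

so the chain groups are C_0 ≅ Z^7, C_1 ≅ Z^18, C_2 ≅ Z^12.

The boundary map ∂_1: C_1 → C_0 sends each edge [p,q] (with p < q) to q − p.
The 7×18 boundary matrix has rank 6 and Smith normal form diag(1,1,1,1,1,1).

Boundary ∂_2: C_2 → C_1 maps a triangle to the signed sum of its edges. For instance
  ∂cde = de − ce + cd,
  ∂bef = ef − bf + be.
The 18×12 boundary matrix has rank 12 and Smith normal form diag(1,1,1,1,1,1,1,1,1,1,1,2).

Now H_k = ker ∂_k / im ∂_{k+1}, so:

  H_0: rank C_0 − rank ∂_1 = 7 − 6 = 1, and the invariant factors of ∂_1 are all 1, so H_0 = Z.
  H_1: rank ker ∂_1 − rank ∂_2 = (18 − 6) − 12 = 0, and ∂_2 has invariant factor 2 > 1, so H_1 = Z/2Z.
  H_2: rank ker ∂_2 − rank ∂_3 = (12 − 12) − 0 = 0, and there is no ∂_3, so H_2 = 0.

Hence the Betti numbers are b_0 = 1, b_1 = 0, b_2 = 0.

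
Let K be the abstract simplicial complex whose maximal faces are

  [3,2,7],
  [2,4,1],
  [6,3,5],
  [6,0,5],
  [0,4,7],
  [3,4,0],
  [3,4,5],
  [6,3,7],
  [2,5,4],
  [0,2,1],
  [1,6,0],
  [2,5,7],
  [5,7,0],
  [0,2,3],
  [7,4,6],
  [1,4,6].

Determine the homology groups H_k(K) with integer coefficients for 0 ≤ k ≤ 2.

H_0 ≅ Z,  H_1 ≅ Z^2,  H_2 ≅ Z.

Order the vertices as 0 < 1 < 2 < 3 < 4 < 5 < 6 < 7. Listing each simplex with vertices in this order, K has dimension 2 with simplices:

  0-simplices (8): [0], [1], [2], [3], [4], [5], [6], [7]
  1-simplices (24): (24 of them)
  2-simplices (16): [0,1,2], [0,1,6], [0,2,3], [0,3,4], [0,4,7], [0,5,6], [0,5,7], [1,2,4], [1,4,6], [2,3,7], [2,4,5], [2,5,7], [3,4,5], [3,5,6], [3,6,7], [4,6,7]

so the chain groups are C_0 ≅ Z^8, C_1 ≅ Z^24, C_2 ≅ Z^16.

Boundary ∂_1: C_1 → C_0 maps an edge to its endpoints' difference, ∂[p,q] = q − p.
The resulting 8×24 matrix has rank 7, and its Smith normal form has invariant factors (1,1,1,1,1,1,1).

Boundary ∂_2: C_2 → C_1 acts by ∂[p,q,r] = [q,r] − [p,r] + [p,q]. For instance
  ∂[3,6,7] = [6,7] − [3,7] + [3,6],
  ∂[2,5,7] = [5,7] − [2,7] + [2,5].
This gives a 24×16 integer matrix of rank 15; reducing to Smith normal form yields diagonal entries (1,1,1,1,1,1,1,1,1,1,1,1,1,1,1).

Reading off H_k = ker ∂_k / im ∂_{k+1}:

  H_0: rank C_0 − rank ∂_1 = 8 − 7 = 1, and the invariant factors of ∂_1 are all 1, so H_0 = Z.
  H_1: rank ker ∂_1 − rank ∂_2 = (24 − 7) − 15 = 2, and the invariant factors of ∂_2 are all 1, so H_1 = Z^2.
  H_2: rank ker ∂_2 − rank ∂_3 = (16 − 15) − 0 = 1, and there is no ∂_3, so H_2 = Z.

(K is a triangulation of the torus T^2.)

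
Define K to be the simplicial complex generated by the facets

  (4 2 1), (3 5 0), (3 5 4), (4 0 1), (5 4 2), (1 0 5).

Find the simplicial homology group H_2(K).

H_2 ≅ 0.

Order the vertices as 0 < 1 < 2 < 3 < 4 < 5. Listing each simplex with vertices in this order, K has dimension 2 with simplices:

  0-simplices (6): [0], [1], [2], [3], [4], [5]
  1-simplices (12): [0,1], [0,3], [0,4], [0,5], [1,2], [1,4], [1,5], [2,4], [2,5], [3,4], [3,5], [4,5]
  2-simplices (6): [0,1,4], [0,1,5], [0,3,5], [1,2,4], [2,4,5], [3,4,5]

giving chain groups C_0 ≅ Z^6, C_1 ≅ Z^12, C_2 ≅ Z^6.

∂_1: C_1 → C_0 is given by ∂[p,q] = [q] − [p]. For instance
  ∂[3,4] = [4] − [3].
As a 6×12 matrix over Z this has rank 5, with invariant factors (1,1,1,1,1).

The boundary map ∂_2: C_2 → C_1 maps a triangle to the signed sum of its edges. For instance
  ∂[0,1,5] = [1,5] − [0,5] + [0,1],
  ∂[1,2,4] = [2,4] − [1,4] + [1,2].
The 12×6 boundary matrix has rank 6 and Smith normal form diag(1,1,1,1,1,1).

From H_k ≅ ker(∂_k) / im(∂_{k+1}) we obtain:

  H_2: rank ker ∂_2 − rank ∂_3 = (6 − 6) − 0 = 0, and there is no ∂_3, so H_2 = 0.

(K is a triangulation of the cylinder S^1 x I.)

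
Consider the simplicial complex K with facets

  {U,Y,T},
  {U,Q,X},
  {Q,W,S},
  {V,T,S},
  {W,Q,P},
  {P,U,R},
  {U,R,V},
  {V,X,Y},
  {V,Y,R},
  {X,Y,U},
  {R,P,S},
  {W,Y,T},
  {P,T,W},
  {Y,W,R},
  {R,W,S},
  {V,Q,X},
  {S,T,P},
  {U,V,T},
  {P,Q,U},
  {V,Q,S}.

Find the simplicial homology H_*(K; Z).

Take the total order P < Q < R < S < T < U < V < W < X < Y on the vertex set. Then K (dimension 2) consists of the simplices:

  0-simplices (10): P, Q, R, S, T, U, V, W, X, Y
  1-simplices (30): PQ, PR, PS, PT, PU, PW, QS, QU, QV, QW, QX, RS, RU, RV, RW, RY, ST, SV, SW, TU, TV, TW, TY, UV, UX, UY, VX, VY, WY, XY
  2-simplices (20): PQU, PQW, PRS, PRU, PST, PTW, QSV, QSW, QUX, QVX, RSW, RUV, RVY, RWY, STV, TUV, TUY, TWY, UXY, VXY

so the chain groups are C_0 ≅ Z^10, C_1 ≅ Z^30, C_2 ≅ Z^20.

The boundary map ∂_1: C_1 → C_0 sends each edge [p,q] (with p < q) to q − p.
The resulting 10×30 matrix has rank 9, and its Smith normal form has invariant factors (1,1,1,1,1,1,1,1,1).

Boundary ∂_2: C_2 → C_1 acts by ∂[p,q,r] = [q,r] − [p,r] + [p,q]. For instance
  ∂PQW = QW − PW + PQ,
  ∂PRS = RS − PS + PR.
The resulting 30×20 matrix has rank 20, and its Smith normal form has invariant factors (1,1,1,1,1,1,1,1,1,1,1,1,1,1,1,1,1,1,1,2).

Reading off H_k = ker ∂_k / im ∂_{k+1}:

  H_0: rank C_0 − rank ∂_1 = 10 − 9 = 1, and the invariant factors of ∂_1 are all 1, so H_0 = Z.
  H_1: rank ker ∂_1 − rank ∂_2 = (30 − 9) − 20 = 1, and ∂_2 has invariant factor 2 > 1, so H_1 = Z ⊕ Z_2.
  H_2: rank ker ∂_2 − rank ∂_3 = (20 − 20) − 0 = 0, and there is no ∂_3, so H_2 = 0.

As a check, the Euler characteristic is 10 − 30 + 20 = 0, which agrees with 1 − 1 + 0 = 0.

H_0 = Z,  H_1 = Z ⊕ Z_2,  H_2 = 0.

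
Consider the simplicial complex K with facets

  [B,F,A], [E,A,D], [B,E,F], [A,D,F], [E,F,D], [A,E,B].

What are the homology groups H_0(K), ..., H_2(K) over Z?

H_0 = Z,  H_1 = 0,  H_2 = Z.

K has 5 vertices, 9 edges, 6 triangles.
rank ∂_0 = 0, rank ∂_1 = 4 ⇒ b_0 = 5 − 0 − 4 = 1; all invariant factors of ∂_1 are 1 so no torsion. So H_0 ≅ Z.
rank ∂_1 = 4, rank ∂_2 = 5 ⇒ b_1 = 9 − 4 − 5 = 0; all invariant factors of ∂_2 are 1 so no torsion. So H_1 ≅ 0.
rank ∂_2 = 5, rank ∂_3 = 0 ⇒ b_2 = 6 − 5 − 0 = 1. So H_2 ≅ Z.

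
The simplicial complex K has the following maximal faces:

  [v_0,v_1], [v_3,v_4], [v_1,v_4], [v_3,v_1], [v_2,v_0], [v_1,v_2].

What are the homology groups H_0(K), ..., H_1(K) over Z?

K has 5 vertices, 6 edges.
rank ∂_0 = 0, rank ∂_1 = 4 ⇒ b_0 = 5 − 0 − 4 = 1; all invariant factors of ∂_1 are 1 so no torsion. So H_0 = Z.
rank ∂_1 = 4, rank ∂_2 = 0 ⇒ b_1 = 6 − 4 − 0 = 2. So H_1 = Z^2.

H_0 = Z,  H_1 = Z^2.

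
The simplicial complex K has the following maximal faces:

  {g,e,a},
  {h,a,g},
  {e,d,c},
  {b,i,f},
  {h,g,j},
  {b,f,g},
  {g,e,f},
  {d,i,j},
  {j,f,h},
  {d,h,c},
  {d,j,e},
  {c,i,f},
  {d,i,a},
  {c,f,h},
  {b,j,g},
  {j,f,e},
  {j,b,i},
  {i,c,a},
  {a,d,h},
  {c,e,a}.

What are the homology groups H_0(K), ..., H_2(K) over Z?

H_0 ≅ Z,  H_1 ≅ Z ⊕ Z/2,  H_2 = 0.

Take the total order a < b < c < d < e < f < g < h < i < j on the vertex set. Then K (dimension 2) consists of the simplices:

  0-simplices (10): a, b, c, d, e, f, g, h, i, j
  1-simplices (30): ac, ad, ae, ag, ah, ai, bf, bg, bi, bj, cd, ce, cf, ch, ci, de, dh, di, dj, ef, eg, ej, fg, fh, fi, fj, gh, gj, hj, ij
  2-simplices (20): ace, aci, adh, adi, aeg, agh, bfg, bfi, bgj, bij, cde, cdh, cfh, cfi, dej, dij, efg, efj, fhj, ghj

Hence C_0 ≅ Z^10, C_1 ≅ Z^30, C_2 ≅ Z^20.

∂_1: C_1 → C_0 sends each edge [p,q] (with p < q) to q − p.
This gives a 10×30 integer matrix of rank 9; reducing to Smith normal form yields diagonal entries (1,1,1,1,1,1,1,1,1).

The boundary map ∂_2: C_2 → C_1 maps a triangle to the signed sum of its edges. For instance
  ∂cfi = fi − ci + cf,
  ∂efj = fj − ej + ef.
As a 30×20 matrix over Z this has rank 20, with invariant factors (1,1,1,1,1,1,1,1,1,1,1,1,1,1,1,1,1,1,1,2).

From H_k ≅ ker(∂_k) / im(∂_{k+1}) we obtain:

  H_0: rank C_0 − rank ∂_1 = 10 − 9 = 1, and the invariant factors of ∂_1 are all 1, so H_0 ≅ Z.
  H_1: rank ker ∂_1 − rank ∂_2 = (30 − 9) − 20 = 1, and ∂_2 has invariant factor 2 > 1, so H_1 ≅ Z ⊕ Z/2.
  H_2: rank ker ∂_2 − rank ∂_3 = (20 − 20) − 0 = 0, and there is no ∂_3, so H_2 ≅ 0.

As a check, the Euler characteristic is 10 − 30 + 20 = 0, which agrees with 1 − 1 + 0 = 0.
(K is a triangulation of the Klein bottle.)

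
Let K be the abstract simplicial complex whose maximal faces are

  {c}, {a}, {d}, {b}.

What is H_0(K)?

Order the vertices as a < b < c < d. Listing each simplex with vertices in this order, K has dimension 0 with simplices:

  0-simplices (4): a, b, c, d

giving chain groups C_0 ≅ Z^4.

Reading off H_k = ker ∂_k / im ∂_{k+1}:

  H_0: rank C_0 − rank ∂_1 = 4 − 0 = 4, and there is no ∂_1, so H_0 = Z^4.

H_0 = Z^4.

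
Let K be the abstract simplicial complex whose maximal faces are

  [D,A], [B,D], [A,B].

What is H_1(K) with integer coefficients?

H_1 = Z.

Order the vertices as A < B < D. Listing each simplex with vertices in this order, K has dimension 1 with simplices:

  0-simplices (3): A, B, D
  1-simplices (3): AB, AD, BD

Hence C_0 ≅ Z^3, C_1 ≅ Z^3.

∂_1: C_1 → C_0 is given by ∂[p,q] = [q] − [p]. For instance
  ∂BD = D − B.
As a 3×3 matrix over Z this has rank 2, with invariant factors (1,1).

Reading off H_k = ker ∂_k / im ∂_{k+1}:

  H_1: rank ker ∂_1 − rank ∂_2 = (3 − 2) − 0 = 1, and there is no ∂_2, so H_1 ≅ Z.

(K is a triangulation of the circle S^1.)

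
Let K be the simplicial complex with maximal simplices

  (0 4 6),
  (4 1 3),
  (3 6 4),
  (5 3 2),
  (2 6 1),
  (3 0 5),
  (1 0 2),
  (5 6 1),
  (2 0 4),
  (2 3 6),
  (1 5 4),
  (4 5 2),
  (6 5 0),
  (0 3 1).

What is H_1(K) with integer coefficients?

H_1 ≅ Z^2.

We work with the vertex ordering 0 < 1 < 2 < 3 < 4 < 5 < 6. The simplices of K, each written with vertices in increasing order, are:

  0-simplices (7): [0], [1], [2], [3], [4], [5], [6]
  1-simplices (21): [0,1], [0,2], [0,3], [0,4], [0,5], [0,6], [1,2], [1,3], [1,4], [1,5], [1,6], [2,3], [2,4], [2,5], [2,6], [3,4], [3,5], [3,6], [4,5], [4,6], [5,6]
  2-simplices (14): [0,1,2], [0,1,3], [0,2,4], [0,3,5], [0,4,6], [0,5,6], [1,2,6], [1,3,4], [1,4,5], [1,5,6], [2,3,5], [2,3,6], [2,4,5], [3,4,6]

giving chain groups C_0 ≅ Z^7, C_1 ≅ Z^21, C_2 ≅ Z^14.

The boundary map ∂_1: C_1 → C_0 maps an edge to its endpoints' difference, ∂[p,q] = q − p.
The resulting 7×21 matrix has rank 6, and its Smith normal form has invariant factors (1,1,1,1,1,1).

Boundary ∂_2: C_2 → C_1 acts by ∂[p,q,r] = [q,r] − [p,r] + [p,q]. For instance
  ∂[0,1,2] = [1,2] − [0,2] + [0,1],
  ∂[0,2,4] = [2,4] − [0,4] + [0,2].
The 21×14 boundary matrix has rank 13 and Smith normal form diag(1,1,1,1,1,1,1,1,1,1,1,1,1).

Computing H_k = (kernel of ∂_k) / (image of ∂_{k+1}):

  H_1: rank ker ∂_1 − rank ∂_2 = (21 − 6) − 13 = 2, and the invariant factors of ∂_2 are all 1, so H_1 ≅ Z^2.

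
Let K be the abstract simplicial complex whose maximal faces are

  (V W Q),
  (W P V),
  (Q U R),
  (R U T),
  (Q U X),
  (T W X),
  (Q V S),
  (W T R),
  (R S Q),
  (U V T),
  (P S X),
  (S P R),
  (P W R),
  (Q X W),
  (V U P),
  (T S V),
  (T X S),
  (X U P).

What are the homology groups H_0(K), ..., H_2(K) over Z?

H_0 = Z,  H_1 = Z^2,  H_2 = Z.

K has 9 vertices, 27 edges, 18 triangles.
rank ∂_0 = 0, rank ∂_1 = 8 ⇒ b_0 = 9 − 0 − 8 = 1; all invariant factors of ∂_1 are 1 so no torsion. So H_0 ≅ Z.
rank ∂_1 = 8, rank ∂_2 = 17 ⇒ b_1 = 27 − 8 − 17 = 2; all invariant factors of ∂_2 are 1 so no torsion. So H_1 ≅ Z^2.
rank ∂_2 = 17, rank ∂_3 = 0 ⇒ b_2 = 18 − 17 − 0 = 1. So H_2 ≅ Z.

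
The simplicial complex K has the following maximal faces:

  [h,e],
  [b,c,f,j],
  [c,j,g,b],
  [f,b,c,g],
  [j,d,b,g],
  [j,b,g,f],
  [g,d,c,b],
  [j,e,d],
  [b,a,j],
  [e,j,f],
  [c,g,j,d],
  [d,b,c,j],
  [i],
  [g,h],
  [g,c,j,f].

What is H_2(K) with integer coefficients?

H_2 ≅ 0.

Fix the vertex order a < b < c < d < e < f < g < h < i < j and write every simplex with vertices in increasing order. Then dim K = 3 and the simplices of K are:

  0-simplices (10): a, b, c, d, e, f, g, h, i, j
  1-simplices (21): ab, aj, bc, bd, bf, bg, bj, cd, cf, cg, cj, de, dg, dj, ef, eh, ej, fg, fj, gh, gj
  2-simplices (19): abj, bcd, bcf, bcg, bcj, bdg, bdj, bfg, bfj, bgj, cdg, cdj, cfg, cfj, cgj, dej, dgj, efj, fgj
  3-simplices (9): bcdg, bcdj, bcfg, bcfj, bcgj, bdgj, bfgj, cdgj, cfgj

Hence C_0 ≅ Z^10, C_1 ≅ Z^21, C_2 ≅ Z^19, C_3 ≅ Z^9.

∂_1: C_1 → C_0 sends each edge [p,q] (with p < q) to q − p.
As a 10×21 matrix over Z this has rank 8, with invariant factors (1,1,1,1,1,1,1,1).

∂_2: C_2 → C_1 sends each 2-simplex [p,q,r] to [q,r] − [p,r] + [p,q]. For instance
  ∂fgj = gj − fj + fg,
  ∂bcg = cg − bg + bc.
This gives a 21×19 integer matrix of rank 12; reducing to Smith normal form yields diagonal entries (1,1,1,1,1,1,1,1,1,1,1,1).

Boundary ∂_3: C_3 → C_2 sends each 3-simplex σ to the alternating sum Σ_i (−1)^i (σ with its i-th vertex removed). For instance
  ∂bcfj = cfj − bfj + bcj − bcf,
  ∂bcdg = cdg − bdg + bcg − bcd.
As a 19×9 matrix over Z this has rank 7, with invariant factors (1,1,1,1,1,1,1).

Reading off H_k = ker ∂_k / im ∂_{k+1}:

  H_2: rank ker ∂_2 − rank ∂_3 = (19 − 12) − 7 = 0, and the invariant factors of ∂_3 are all 1, so H_2 = 0.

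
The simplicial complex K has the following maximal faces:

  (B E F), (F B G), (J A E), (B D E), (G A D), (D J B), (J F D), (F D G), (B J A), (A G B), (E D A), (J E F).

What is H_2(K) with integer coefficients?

We work with the vertex ordering A < B < D < E < F < G < J. The simplices of K, each written with vertices in increasing order, are:

  0-simplices (7): A, B, D, E, F, G, J
  1-simplices (18): AB, AD, AE, AG, AJ, BD, BE, BF, BG, BJ, DE, DF, DG, DJ, EF, EJ, FG, FJ
  2-simplices (12): ABG, ABJ, ADE, ADG, AEJ, BDE, BDJ, BEF, BFG, DFG, DFJ, EFJ

Hence C_0 ≅ Z^7, C_1 ≅ Z^18, C_2 ≅ Z^12.

The boundary map ∂_1: C_1 → C_0 maps an edge to its endpoints' difference, ∂[p,q] = q − p. For instance
  ∂BJ = J − B.
The 7×18 boundary matrix has rank 6 and Smith normal form diag(1,1,1,1,1,1).

∂_2: C_2 → C_1 maps a triangle to the signed sum of its edges. For instance
  ∂BDJ = DJ − BJ + BD,
  ∂DFJ = FJ − DJ + DF.
This gives a 18×12 integer matrix of rank 12; reducing to Smith normal form yields diagonal entries (1,1,1,1,1,1,1,1,1,1,1,2).

From H_k ≅ ker(∂_k) / im(∂_{k+1}) we obtain:

  H_2: rank ker ∂_2 − rank ∂_3 = (12 − 12) − 0 = 0, and there is no ∂_3, so H_2 = 0.

(K is a triangulation of the real projective plane RP^2.)

H_2 = 0.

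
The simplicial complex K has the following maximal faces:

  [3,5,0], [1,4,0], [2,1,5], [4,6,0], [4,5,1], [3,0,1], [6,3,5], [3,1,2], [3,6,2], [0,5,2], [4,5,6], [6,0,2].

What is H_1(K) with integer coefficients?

H_1 = Z/2Z.

K has 7 vertices, 18 edges, 12 triangles.
rank ∂_1 = 6, rank ∂_2 = 12 ⇒ b_1 = 18 − 6 − 12 = 0; ∂_2 has invariant factor(s) [2] giving torsion. So H_1 = Z/2Z.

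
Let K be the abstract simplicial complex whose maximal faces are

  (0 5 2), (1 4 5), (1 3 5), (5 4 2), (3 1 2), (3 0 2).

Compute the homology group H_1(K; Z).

H_1 ≅ Z.

K has 6 vertices, 12 edges, 6 triangles.
rank ∂_1 = 5, rank ∂_2 = 6 ⇒ b_1 = 12 − 5 − 6 = 1; all invariant factors of ∂_2 are 1 so no torsion. So H_1 ≅ Z.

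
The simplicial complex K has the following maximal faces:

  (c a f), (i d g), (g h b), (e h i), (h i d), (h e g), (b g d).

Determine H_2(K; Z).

H_2 = 0.

Take the total order a < b < c < d < e < f < g < h < i on the vertex set. Then K (dimension 2) consists of the simplices:

  0-simplices (9): a, b, c, d, e, f, g, h, i
  1-simplices (15): ac, af, bd, bg, bh, cf, dg, dh, di, eg, eh, ei, gh, gi, hi
  2-simplices (7): acf, bdg, bgh, dgi, dhi, egh, ehi

giving chain groups C_0 ≅ Z^9, C_1 ≅ Z^15, C_2 ≅ Z^7.

Boundary ∂_1: C_1 → C_0 is given by ∂[p,q] = [q] − [p].
The 9×15 boundary matrix has rank 7 and Smith normal form diag(1,1,1,1,1,1,1).

The boundary map ∂_2: C_2 → C_1 sends each 2-simplex [p,q,r] to [q,r] − [p,r] + [p,q]. For instance
  ∂dgi = gi − di + dg,
  ∂egh = gh − eh + eg.
As a 15×7 matrix over Z this has rank 7, with invariant factors (1,1,1,1,1,1,1).

From H_k ≅ ker(∂_k) / im(∂_{k+1}) we obtain:

  H_2: rank ker ∂_2 − rank ∂_3 = (7 − 7) − 0 = 0, and there is no ∂_3, so H_2 ≅ 0.

(K is a triangulation of the disjoint union of the cylinder S^1 x I and the 2-simplex.)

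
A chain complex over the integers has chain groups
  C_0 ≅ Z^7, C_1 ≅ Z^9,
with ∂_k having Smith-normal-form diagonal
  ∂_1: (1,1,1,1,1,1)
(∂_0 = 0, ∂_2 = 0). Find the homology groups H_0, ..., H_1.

H_0: b_0 = 7 − 0 − 6 = 1; torsion from ∂_1 factors > 1: none. So H_0 = Z.
H_1: b_1 = 9 − 6 − 0 = 3; torsion from ∂_2 factors > 1: none. So H_1 = Z^3.

H_0 = Z,  H_1 = Z^3.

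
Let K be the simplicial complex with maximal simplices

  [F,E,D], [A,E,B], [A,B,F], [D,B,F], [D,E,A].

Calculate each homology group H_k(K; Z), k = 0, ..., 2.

Order the vertices as A < B < D < E < F. Listing each simplex with vertices in this order, K has dimension 2 with simplices:

  0-simplices (5): A, B, D, E, F
  1-simplices (10): AB, AD, AE, AF, BD, BE, BF, DE, DF, EF
  2-simplices (5): ABE, ABF, ADE, BDF, DEF

so the chain groups are C_0 ≅ Z^5, C_1 ≅ Z^10, C_2 ≅ Z^5.

∂_1: C_1 → C_0 sends each edge [p,q] (with p < q) to q − p. For instance
  ∂EF = F − E.
As a 5×10 matrix over Z this has rank 4, with invariant factors (1,1,1,1).

The boundary map ∂_2: C_2 → C_1 acts by ∂[p,q,r] = [q,r] − [p,r] + [p,q]. For instance
  ∂ABE = BE − AE + AB,
  ∂ADE = DE − AE + AD.
As a 10×5 matrix over Z this has rank 5, with invariant factors (1,1,1,1,1).

Reading off H_k = ker ∂_k / im ∂_{k+1}:

  H_0: rank C_0 − rank ∂_1 = 5 − 4 = 1, and the invariant factors of ∂_1 are all 1, so H_0 ≅ Z.
  H_1: rank ker ∂_1 − rank ∂_2 = (10 − 4) − 5 = 1, and the invariant factors of ∂_2 are all 1, so H_1 ≅ Z.
  H_2: rank ker ∂_2 − rank ∂_3 = (5 − 5) − 0 = 0, and there is no ∂_3, so H_2 ≅ 0.

H_0 = Z,  H_1 = Z,  H_2 = 0.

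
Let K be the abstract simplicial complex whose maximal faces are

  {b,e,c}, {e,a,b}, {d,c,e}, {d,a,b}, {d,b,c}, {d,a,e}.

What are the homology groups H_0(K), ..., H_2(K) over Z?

H_0 = Z,  H_1 = 0,  H_2 = Z.

Order the vertices as a < b < c < d < e. Listing each simplex with vertices in this order, K has dimension 2 with simplices:

  0-simplices (5): a, b, c, d, e
  1-simplices (9): ab, ad, ae, bc, bd, be, cd, ce, de
  2-simplices (6): abd, abe, ade, bcd, bce, cde

Hence C_0 ≅ Z^5, C_1 ≅ Z^9, C_2 ≅ Z^6.

∂_1: C_1 → C_0 maps an edge to its endpoints' difference, ∂[p,q] = q − p. For instance
  ∂bc = c − b.
As a 5×9 matrix over Z this has rank 4, with invariant factors (1,1,1,1).

Boundary ∂_2: C_2 → C_1 maps a triangle to the signed sum of its edges. For instance
  ∂abe = be − ae + ab,
  ∂bce = ce − be + bc.
As a 9×6 matrix over Z this has rank 5, with invariant factors (1,1,1,1,1).

Now H_k = ker ∂_k / im ∂_{k+1}, so:

  H_0: rank C_0 − rank ∂_1 = 5 − 4 = 1, and the invariant factors of ∂_1 are all 1, so H_0 = Z.
  H_1: rank ker ∂_1 − rank ∂_2 = (9 − 4) − 5 = 0, and the invariant factors of ∂_2 are all 1, so H_1 = 0.
  H_2: rank ker ∂_2 − rank ∂_3 = (6 − 5) − 0 = 1, and there is no ∂_3, so H_2 = Z.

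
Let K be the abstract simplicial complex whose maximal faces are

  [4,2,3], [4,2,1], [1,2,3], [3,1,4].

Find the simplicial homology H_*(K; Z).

H_0 = Z,  H_1 = 0,  H_2 = Z.

Take the total order 1 < 2 < 3 < 4 on the vertex set. Then K (dimension 2) consists of the simplices:

  0-simplices (4): [1], [2], [3], [4]
  1-simplices (6): [1,2], [1,3], [1,4], [2,3], [2,4], [3,4]
  2-simplices (4): [1,2,3], [1,2,4], [1,3,4], [2,3,4]

Hence C_0 ≅ Z^4, C_1 ≅ Z^6, C_2 ≅ Z^4.

Boundary ∂_1: C_1 → C_0 is given by ∂[p,q] = [q] − [p]. For instance
  ∂[1,3] = [3] − [1].
As a 4×6 matrix over Z this has rank 3, with invariant factors (1,1,1).

Boundary ∂_2: C_2 → C_1 acts by ∂[p,q,r] = [q,r] − [p,r] + [p,q]. For instance
  ∂[1,3,4] = [3,4] − [1,4] + [1,3],
  ∂[1,2,4] = [2,4] − [1,4] + [1,2].
The 6×4 boundary matrix has rank 3 and Smith normal form diag(1,1,1).

Now H_k = ker ∂_k / im ∂_{k+1}, so:

  H_0: rank C_0 − rank ∂_1 = 4 − 3 = 1, and the invariant factors of ∂_1 are all 1, so H_0 = Z.
  H_1: rank ker ∂_1 − rank ∂_2 = (6 − 3) − 3 = 0, and the invariant factors of ∂_2 are all 1, so H_1 = 0.
  H_2: rank ker ∂_2 − rank ∂_3 = (4 − 3) − 0 = 1, and there is no ∂_3, so H_2 = Z.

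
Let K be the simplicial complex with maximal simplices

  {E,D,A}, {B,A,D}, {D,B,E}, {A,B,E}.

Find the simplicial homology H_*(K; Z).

K has 4 vertices, 6 edges, 4 triangles.
rank ∂_0 = 0, rank ∂_1 = 3 ⇒ b_0 = 4 − 0 − 3 = 1; all invariant factors of ∂_1 are 1 so no torsion. So H_0 ≅ Z.
rank ∂_1 = 3, rank ∂_2 = 3 ⇒ b_1 = 6 − 3 − 3 = 0; all invariant factors of ∂_2 are 1 so no torsion. So H_1 ≅ 0.
rank ∂_2 = 3, rank ∂_3 = 0 ⇒ b_2 = 4 − 3 − 0 = 1. So H_2 ≅ Z.

H_0 ≅ Z,  H_1 = 0,  H_2 ≅ Z.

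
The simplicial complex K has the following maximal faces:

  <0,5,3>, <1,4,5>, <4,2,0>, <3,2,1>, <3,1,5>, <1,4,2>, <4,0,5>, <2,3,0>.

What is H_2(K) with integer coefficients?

Take the total order 0 < 1 < 2 < 3 < 4 < 5 on the vertex set. Then K (dimension 2) consists of the simplices:

  0-simplices (6): [0], [1], [2], [3], [4], [5]
  1-simplices (12): [0,2], [0,3], [0,4], [0,5], [1,2], [1,3], [1,4], [1,5], [2,3], [2,4], [3,5], [4,5]
  2-simplices (8): [0,2,3], [0,2,4], [0,3,5], [0,4,5], [1,2,3], [1,2,4], [1,3,5], [1,4,5]

Hence C_0 ≅ Z^6, C_1 ≅ Z^12, C_2 ≅ Z^8.

The boundary map ∂_1: C_1 → C_0 maps an edge to its endpoints' difference, ∂[p,q] = q − p. For instance
  ∂[3,5] = [5] − [3].
The resulting 6×12 matrix has rank 5, and its Smith normal form has invariant factors (1,1,1,1,1).

Boundary ∂_2: C_2 → C_1 maps a triangle to the signed sum of its edges. For instance
  ∂[1,4,5] = [4,5] − [1,5] + [1,4],
  ∂[0,2,3] = [2,3] − [0,3] + [0,2].
The resulting 12×8 matrix has rank 7, and its Smith normal form has invariant factors (1,1,1,1,1,1,1).

Now H_k = ker ∂_k / im ∂_{k+1}, so:

  H_2: rank ker ∂_2 − rank ∂_3 = (8 − 7) − 0 = 1, and there is no ∂_3, so H_2 ≅ Z.

(K is a triangulation of the 2-sphere S^2.)

H_2 = Z.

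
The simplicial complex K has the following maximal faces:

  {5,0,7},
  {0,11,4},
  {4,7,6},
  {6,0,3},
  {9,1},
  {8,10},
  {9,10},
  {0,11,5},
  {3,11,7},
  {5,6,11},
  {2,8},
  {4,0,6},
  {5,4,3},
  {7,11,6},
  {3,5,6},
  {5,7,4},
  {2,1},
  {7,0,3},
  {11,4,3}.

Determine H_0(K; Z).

We work with the vertex ordering 0 < 1 < 2 < 3 < 4 < 5 < 6 < 7 < 8 < 9 < 10 < 11. The simplices of K, each written with vertices in increasing order, are:

  0-simplices (12): [0], [1], [2], [3], [4], [5], [6], [7], [8], [9], [10], [11]
  1-simplices (26): (26 of them)
  2-simplices (14): [0,3,6], [0,3,7], [0,4,6], [0,4,11], [0,5,7], [0,5,11], [3,4,5], [3,4,11], [3,5,6], [3,7,11], [4,5,7], [4,6,7], [5,6,11], [6,7,11]

Hence C_0 ≅ Z^12, C_1 ≅ Z^26, C_2 ≅ Z^14.

The boundary map ∂_1: C_1 → C_0 is given by ∂[p,q] = [q] − [p]. For instance
  ∂[3,11] = [11] − [3].
As a 12×26 matrix over Z this has rank 10, with invariant factors (1,1,1,1,1,1,1,1,1,1).

∂_2: C_2 → C_1 maps a triangle to the signed sum of its edges. For instance
  ∂[3,4,5] = [4,5] − [3,5] + [3,4],
  ∂[6,7,11] = [7,11] − [6,11] + [6,7].
The resulting 26×14 matrix has rank 13, and its Smith normal form has invariant factors (1,1,1,1,1,1,1,1,1,1,1,1,1).

Computing H_k = (kernel of ∂_k) / (image of ∂_{k+1}):

  H_0: rank C_0 − rank ∂_1 = 12 − 10 = 2, and the invariant factors of ∂_1 are all 1, so H_0 ≅ Z^2.

(K is a triangulation of the disjoint union of the torus T^2 and the circle S^1.)

H_0 = Z^2.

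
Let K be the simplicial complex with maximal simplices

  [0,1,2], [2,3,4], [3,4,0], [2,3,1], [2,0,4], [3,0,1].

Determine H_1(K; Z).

H_1 = 0.

We work with the vertex ordering 0 < 1 < 2 < 3 < 4. The simplices of K, each written with vertices in increasing order, are:

  0-simplices (5): [0], [1], [2], [3], [4]
  1-simplices (9): [0,1], [0,2], [0,3], [0,4], [1,2], [1,3], [2,3], [2,4], [3,4]
  2-simplices (6): [0,1,2], [0,1,3], [0,2,4], [0,3,4], [1,2,3], [2,3,4]

so the chain groups are C_0 ≅ Z^5, C_1 ≅ Z^9, C_2 ≅ Z^6.

∂_1: C_1 → C_0 sends each edge [p,q] (with p < q) to q − p. For instance
  ∂[2,3] = [3] − [2].
As a 5×9 matrix over Z this has rank 4, with invariant factors (1,1,1,1).

∂_2: C_2 → C_1 sends each 2-simplex [p,q,r] to [q,r] − [p,r] + [p,q]. For instance
  ∂[1,2,3] = [2,3] − [1,3] + [1,2],
  ∂[0,1,2] = [1,2] − [0,2] + [0,1].
This gives a 9×6 integer matrix of rank 5; reducing to Smith normal form yields diagonal entries (1,1,1,1,1).

Reading off H_k = ker ∂_k / im ∂_{k+1}:

  H_1: rank ker ∂_1 − rank ∂_2 = (9 − 4) − 5 = 0, and the invariant factors of ∂_2 are all 1, so H_1 ≅ 0.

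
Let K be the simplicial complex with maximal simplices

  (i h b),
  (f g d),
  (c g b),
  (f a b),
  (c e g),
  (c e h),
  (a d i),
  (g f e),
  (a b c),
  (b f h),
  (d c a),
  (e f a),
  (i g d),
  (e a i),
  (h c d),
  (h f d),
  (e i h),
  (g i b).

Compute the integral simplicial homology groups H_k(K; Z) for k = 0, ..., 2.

H_0 = Z,  H_1 = Z^2,  H_2 = Z.

We work with the vertex ordering a < b < c < d < e < f < g < h < i. The simplices of K, each written with vertices in increasing order, are:

  0-simplices (9): a, b, c, d, e, f, g, h, i
  1-simplices (27): ab, ac, ad, ae, af, ai, bc, bf, bg, bh, bi, cd, ce, cg, ch, df, dg, dh, di, ef, eg, eh, ei, fg, fh, gi, hi
  2-simplices (18): abc, abf, acd, adi, aef, aei, bcg, bfh, bgi, bhi, cdh, ceg, ceh, dfg, dfh, dgi, efg, ehi

so the chain groups are C_0 ≅ Z^9, C_1 ≅ Z^27, C_2 ≅ Z^18.

The boundary map ∂_1: C_1 → C_0 sends each edge [p,q] (with p < q) to q − p. For instance
  ∂bf = f − b.
The 9×27 boundary matrix has rank 8 and Smith normal form diag(1,1,1,1,1,1,1,1).

∂_2: C_2 → C_1 sends each 2-simplex [p,q,r] to [q,r] − [p,r] + [p,q]. For instance
  ∂bcg = cg − bg + bc,
  ∂aef = ef − af + ae.
This gives a 27×18 integer matrix of rank 17; reducing to Smith normal form yields diagonal entries (1,1,1,1,1,1,1,1,1,1,1,1,1,1,1,1,1).

Computing H_k = (kernel of ∂_k) / (image of ∂_{k+1}):

  H_0: rank C_0 − rank ∂_1 = 9 − 8 = 1, and the invariant factors of ∂_1 are all 1, so H_0 = Z.
  H_1: rank ker ∂_1 − rank ∂_2 = (27 − 8) − 17 = 2, and the invariant factors of ∂_2 are all 1, so H_1 = Z^2.
  H_2: rank ker ∂_2 − rank ∂_3 = (18 − 17) − 0 = 1, and there is no ∂_3, so H_2 = Z.

As a check, the Euler characteristic is 9 − 27 + 18 = 0, which agrees with 1 − 2 + 1 = 0.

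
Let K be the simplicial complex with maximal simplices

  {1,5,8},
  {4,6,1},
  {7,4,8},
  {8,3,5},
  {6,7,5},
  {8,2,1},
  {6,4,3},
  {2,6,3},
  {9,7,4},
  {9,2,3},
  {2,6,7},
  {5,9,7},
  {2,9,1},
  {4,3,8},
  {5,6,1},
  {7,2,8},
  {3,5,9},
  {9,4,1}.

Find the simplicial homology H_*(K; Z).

Fix the vertex order 1 < 2 < 3 < 4 < 5 < 6 < 7 < 8 < 9 and write every simplex with vertices in increasing order. Then dim K = 2 and the simplices of K are:

  0-simplices (9): [1], [2], [3], [4], [5], [6], [7], [8], [9]
  1-simplices (27): (27 of them)
  2-simplices (18): [1,2,8], [1,2,9], [1,4,6], [1,4,9], [1,5,6], [1,5,8], [2,3,6], [2,3,9], [2,6,7], [2,7,8], [3,4,6], [3,4,8], [3,5,8], [3,5,9], [4,7,8], [4,7,9], [5,6,7], [5,7,9]

so the chain groups are C_0 ≅ Z^9, C_1 ≅ Z^27, C_2 ≅ Z^18.

Boundary ∂_1: C_1 → C_0 sends each edge [p,q] (with p < q) to q − p.
The 9×27 boundary matrix has rank 8 and Smith normal form diag(1,1,1,1,1,1,1,1).

The boundary map ∂_2: C_2 → C_1 acts by ∂[p,q,r] = [q,r] − [p,r] + [p,q]. For instance
  ∂[3,4,8] = [4,8] − [3,8] + [3,4],
  ∂[4,7,9] = [7,9] − [4,9] + [4,7].
This gives a 27×18 integer matrix of rank 17; reducing to Smith normal form yields diagonal entries (1,1,1,1,1,1,1,1,1,1,1,1,1,1,1,1,1).

Now H_k = ker ∂_k / im ∂_{k+1}, so:

  H_0: rank C_0 − rank ∂_1 = 9 − 8 = 1, and the invariant factors of ∂_1 are all 1, so H_0 ≅ Z.
  H_1: rank ker ∂_1 − rank ∂_2 = (27 − 8) − 17 = 2, and the invariant factors of ∂_2 are all 1, so H_1 ≅ Z^2.
  H_2: rank ker ∂_2 − rank ∂_3 = (18 − 17) − 0 = 1, and there is no ∂_3, so H_2 ≅ Z.

As a check, the Euler characteristic is 9 − 27 + 18 = 0, which agrees with 1 − 2 + 1 = 0.
(K is a triangulation of the torus T^2.)

H_0 ≅ Z,  H_1 ≅ Z^2,  H_2 ≅ Z.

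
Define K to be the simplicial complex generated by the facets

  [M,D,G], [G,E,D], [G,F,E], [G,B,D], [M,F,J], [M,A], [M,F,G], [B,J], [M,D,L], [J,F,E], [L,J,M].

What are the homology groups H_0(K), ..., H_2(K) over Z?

H_0 ≅ Z,  H_1 ≅ Z,  H_2 = 0.

Fix the vertex order A < B < D < E < F < G < J < L < M and write every simplex with vertices in increasing order. Then dim K = 2 and the simplices of K are:

  0-simplices (9): A, B, D, E, F, G, J, L, M
  1-simplices (18): AM, BD, BG, BJ, DE, DG, DL, DM, EF, EG, EJ, FG, FJ, FM, GM, JL, JM, LM
  2-simplices (9): BDG, DEG, DGM, DLM, EFG, EFJ, FGM, FJM, JLM

Hence C_0 ≅ Z^9, C_1 ≅ Z^18, C_2 ≅ Z^9.

∂_1: C_1 → C_0 sends each edge [p,q] (with p < q) to q − p.
As a 9×18 matrix over Z this has rank 8, with invariant factors (1,1,1,1,1,1,1,1).

∂_2: C_2 → C_1 acts by ∂[p,q,r] = [q,r] − [p,r] + [p,q]. For instance
  ∂FJM = JM − FM + FJ,
  ∂EFJ = FJ − EJ + EF.
As a 18×9 matrix over Z this has rank 9, with invariant factors (1,1,1,1,1,1,1,1,1).

Reading off H_k = ker ∂_k / im ∂_{k+1}:

  H_0: rank C_0 − rank ∂_1 = 9 − 8 = 1, and the invariant factors of ∂_1 are all 1, so H_0 = Z.
  H_1: rank ker ∂_1 − rank ∂_2 = (18 − 8) − 9 = 1, and the invariant factors of ∂_2 are all 1, so H_1 = Z.
  H_2: rank ker ∂_2 − rank ∂_3 = (9 − 9) − 0 = 0, and there is no ∂_3, so H_2 = 0.

As a check, the Euler characteristic is 9 − 18 + 9 = 0, which agrees with 1 − 1 + 0 = 0.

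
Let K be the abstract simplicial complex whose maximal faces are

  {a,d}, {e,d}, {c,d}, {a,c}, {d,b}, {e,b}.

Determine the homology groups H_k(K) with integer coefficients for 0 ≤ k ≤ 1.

Fix the vertex order a < b < c < d < e and write every simplex with vertices in increasing order. Then dim K = 1 and the simplices of K are:

  0-simplices (5): a, b, c, d, e
  1-simplices (6): ac, ad, bd, be, cd, de

Hence C_0 ≅ Z^5, C_1 ≅ Z^6.

The boundary map ∂_1: C_1 → C_0 maps an edge to its endpoints' difference, ∂[p,q] = q − p.
As a 5×6 matrix over Z this has rank 4, with invariant factors (1,1,1,1).

Reading off H_k = ker ∂_k / im ∂_{k+1}:

  H_0: rank C_0 − rank ∂_1 = 5 − 4 = 1, and the invariant factors of ∂_1 are all 1, so H_0 ≅ Z.
  H_1: rank ker ∂_1 − rank ∂_2 = (6 − 4) − 0 = 2, and there is no ∂_2, so H_1 ≅ Z^2.

H_0 ≅ Z,  H_1 ≅ Z^2.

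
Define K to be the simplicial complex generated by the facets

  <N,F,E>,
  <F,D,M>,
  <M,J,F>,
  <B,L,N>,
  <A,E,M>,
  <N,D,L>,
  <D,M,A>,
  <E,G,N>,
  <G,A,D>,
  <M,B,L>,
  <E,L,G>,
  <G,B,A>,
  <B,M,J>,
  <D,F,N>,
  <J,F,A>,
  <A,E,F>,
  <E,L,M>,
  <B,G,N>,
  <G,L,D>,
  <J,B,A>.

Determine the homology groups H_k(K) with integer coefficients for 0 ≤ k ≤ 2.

H_0 = Z,  H_1 = Z ⊕ Z/2,  H_2 = 0.

Take the total order A < B < D < E < F < G < J < L < M < N on the vertex set. Then K (dimension 2) consists of the simplices:

  0-simplices (10): A, B, D, E, F, G, J, L, M, N
  1-simplices (30): AB, AD, AE, AF, AG, AJ, AM, BG, BJ, BL, BM, BN, DF, DG, DL, DM, DN, EF, EG, EL, EM, EN, FJ, FM, FN, GL, GN, JM, LM, LN
  2-simplices (20): ABG, ABJ, ADG, ADM, AEF, AEM, AFJ, BGN, BJM, BLM, BLN, DFM, DFN, DGL, DLN, EFN, EGL, EGN, ELM, FJM

so the chain groups are C_0 ≅ Z^10, C_1 ≅ Z^30, C_2 ≅ Z^20.

∂_1: C_1 → C_0 is given by ∂[p,q] = [q] − [p]. For instance
  ∂DM = M − D.
The 10×30 boundary matrix has rank 9 and Smith normal form diag(1,1,1,1,1,1,1,1,1).

∂_2: C_2 → C_1 acts by ∂[p,q,r] = [q,r] − [p,r] + [p,q]. For instance
  ∂ADG = DG − AG + AD,
  ∂BJM = JM − BM + BJ.
The resulting 30×20 matrix has rank 20, and its Smith normal form has invariant factors (1,1,1,1,1,1,1,1,1,1,1,1,1,1,1,1,1,1,1,2).

Reading off H_k = ker ∂_k / im ∂_{k+1}:

  H_0: rank C_0 − rank ∂_1 = 10 − 9 = 1, and the invariant factors of ∂_1 are all 1, so H_0 ≅ Z.
  H_1: rank ker ∂_1 − rank ∂_2 = (30 − 9) − 20 = 1, and ∂_2 has invariant factor 2 > 1, so H_1 ≅ Z ⊕ Z/2.
  H_2: rank ker ∂_2 − rank ∂_3 = (20 − 20) − 0 = 0, and there is no ∂_3, so H_2 ≅ 0.

(K is a triangulation of the Klein bottle.)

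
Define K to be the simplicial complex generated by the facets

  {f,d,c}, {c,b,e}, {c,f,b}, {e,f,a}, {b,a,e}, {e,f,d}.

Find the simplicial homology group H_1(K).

Order the vertices as a < b < c < d < e < f. Listing each simplex with vertices in this order, K has dimension 2 with simplices:

  0-simplices (6): a, b, c, d, e, f
  1-simplices (12): ab, ae, af, bc, be, bf, cd, ce, cf, de, df, ef
  2-simplices (6): abe, aef, bce, bcf, cdf, def

giving chain groups C_0 ≅ Z^6, C_1 ≅ Z^12, C_2 ≅ Z^6.

Boundary ∂_1: C_1 → C_0 sends each edge [p,q] (with p < q) to q − p. For instance
  ∂ce = e − c.
As a 6×12 matrix over Z this has rank 5, with invariant factors (1,1,1,1,1).

∂_2: C_2 → C_1 sends each 2-simplex [p,q,r] to [q,r] − [p,r] + [p,q]. For instance
  ∂def = ef − df + de,
  ∂cdf = df − cf + cd.
This gives a 12×6 integer matrix of rank 6; reducing to Smith normal form yields diagonal entries (1,1,1,1,1,1).

From H_k ≅ ker(∂_k) / im(∂_{k+1}) we obtain:

  H_1: rank ker ∂_1 − rank ∂_2 = (12 − 5) − 6 = 1, and the invariant factors of ∂_2 are all 1, so H_1 ≅ Z.

H_1 ≅ Z.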